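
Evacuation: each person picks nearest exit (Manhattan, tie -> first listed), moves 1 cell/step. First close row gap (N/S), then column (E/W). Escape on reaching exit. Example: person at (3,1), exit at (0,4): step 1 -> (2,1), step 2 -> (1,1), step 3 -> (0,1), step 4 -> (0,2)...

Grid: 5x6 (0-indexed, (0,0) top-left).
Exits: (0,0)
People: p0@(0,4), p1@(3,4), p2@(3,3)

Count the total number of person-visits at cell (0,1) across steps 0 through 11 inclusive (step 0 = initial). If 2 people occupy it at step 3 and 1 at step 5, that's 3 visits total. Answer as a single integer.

Step 0: p0@(0,4) p1@(3,4) p2@(3,3) -> at (0,1): 0 [-], cum=0
Step 1: p0@(0,3) p1@(2,4) p2@(2,3) -> at (0,1): 0 [-], cum=0
Step 2: p0@(0,2) p1@(1,4) p2@(1,3) -> at (0,1): 0 [-], cum=0
Step 3: p0@(0,1) p1@(0,4) p2@(0,3) -> at (0,1): 1 [p0], cum=1
Step 4: p0@ESC p1@(0,3) p2@(0,2) -> at (0,1): 0 [-], cum=1
Step 5: p0@ESC p1@(0,2) p2@(0,1) -> at (0,1): 1 [p2], cum=2
Step 6: p0@ESC p1@(0,1) p2@ESC -> at (0,1): 1 [p1], cum=3
Step 7: p0@ESC p1@ESC p2@ESC -> at (0,1): 0 [-], cum=3
Total visits = 3

Answer: 3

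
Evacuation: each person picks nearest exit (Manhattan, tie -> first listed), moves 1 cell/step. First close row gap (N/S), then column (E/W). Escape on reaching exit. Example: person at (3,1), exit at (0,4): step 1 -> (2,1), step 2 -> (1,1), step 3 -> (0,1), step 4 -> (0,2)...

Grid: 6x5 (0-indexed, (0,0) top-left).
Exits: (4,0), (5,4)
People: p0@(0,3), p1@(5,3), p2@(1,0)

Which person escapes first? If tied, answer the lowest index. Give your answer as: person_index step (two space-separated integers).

Step 1: p0:(0,3)->(1,3) | p1:(5,3)->(5,4)->EXIT | p2:(1,0)->(2,0)
Step 2: p0:(1,3)->(2,3) | p1:escaped | p2:(2,0)->(3,0)
Step 3: p0:(2,3)->(3,3) | p1:escaped | p2:(3,0)->(4,0)->EXIT
Step 4: p0:(3,3)->(4,3) | p1:escaped | p2:escaped
Step 5: p0:(4,3)->(5,3) | p1:escaped | p2:escaped
Step 6: p0:(5,3)->(5,4)->EXIT | p1:escaped | p2:escaped
Exit steps: [6, 1, 3]
First to escape: p1 at step 1

Answer: 1 1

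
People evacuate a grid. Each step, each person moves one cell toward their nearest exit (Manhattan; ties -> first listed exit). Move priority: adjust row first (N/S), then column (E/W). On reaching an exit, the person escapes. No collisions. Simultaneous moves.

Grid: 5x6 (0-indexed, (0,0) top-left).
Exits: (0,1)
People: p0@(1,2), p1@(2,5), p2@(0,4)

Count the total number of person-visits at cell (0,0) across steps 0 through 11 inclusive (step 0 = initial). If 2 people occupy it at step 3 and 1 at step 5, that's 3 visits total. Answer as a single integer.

Answer: 0

Derivation:
Step 0: p0@(1,2) p1@(2,5) p2@(0,4) -> at (0,0): 0 [-], cum=0
Step 1: p0@(0,2) p1@(1,5) p2@(0,3) -> at (0,0): 0 [-], cum=0
Step 2: p0@ESC p1@(0,5) p2@(0,2) -> at (0,0): 0 [-], cum=0
Step 3: p0@ESC p1@(0,4) p2@ESC -> at (0,0): 0 [-], cum=0
Step 4: p0@ESC p1@(0,3) p2@ESC -> at (0,0): 0 [-], cum=0
Step 5: p0@ESC p1@(0,2) p2@ESC -> at (0,0): 0 [-], cum=0
Step 6: p0@ESC p1@ESC p2@ESC -> at (0,0): 0 [-], cum=0
Total visits = 0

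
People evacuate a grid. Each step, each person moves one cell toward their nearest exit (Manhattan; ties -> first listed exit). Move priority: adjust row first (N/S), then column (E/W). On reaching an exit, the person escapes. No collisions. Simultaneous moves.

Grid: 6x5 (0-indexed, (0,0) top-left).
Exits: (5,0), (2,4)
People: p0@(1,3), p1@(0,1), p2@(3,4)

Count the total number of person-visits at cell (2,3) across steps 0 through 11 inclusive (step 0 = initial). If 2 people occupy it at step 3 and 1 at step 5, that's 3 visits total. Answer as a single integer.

Step 0: p0@(1,3) p1@(0,1) p2@(3,4) -> at (2,3): 0 [-], cum=0
Step 1: p0@(2,3) p1@(1,1) p2@ESC -> at (2,3): 1 [p0], cum=1
Step 2: p0@ESC p1@(2,1) p2@ESC -> at (2,3): 0 [-], cum=1
Step 3: p0@ESC p1@(2,2) p2@ESC -> at (2,3): 0 [-], cum=1
Step 4: p0@ESC p1@(2,3) p2@ESC -> at (2,3): 1 [p1], cum=2
Step 5: p0@ESC p1@ESC p2@ESC -> at (2,3): 0 [-], cum=2
Total visits = 2

Answer: 2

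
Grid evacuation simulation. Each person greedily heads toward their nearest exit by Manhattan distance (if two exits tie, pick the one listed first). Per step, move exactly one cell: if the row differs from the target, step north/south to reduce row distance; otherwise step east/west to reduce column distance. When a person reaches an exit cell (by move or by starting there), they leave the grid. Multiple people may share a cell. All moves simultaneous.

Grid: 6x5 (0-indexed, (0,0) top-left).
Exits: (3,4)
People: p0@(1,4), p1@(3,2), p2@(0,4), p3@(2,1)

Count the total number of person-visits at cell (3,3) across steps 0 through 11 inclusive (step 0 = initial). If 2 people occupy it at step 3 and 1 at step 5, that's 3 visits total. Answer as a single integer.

Step 0: p0@(1,4) p1@(3,2) p2@(0,4) p3@(2,1) -> at (3,3): 0 [-], cum=0
Step 1: p0@(2,4) p1@(3,3) p2@(1,4) p3@(3,1) -> at (3,3): 1 [p1], cum=1
Step 2: p0@ESC p1@ESC p2@(2,4) p3@(3,2) -> at (3,3): 0 [-], cum=1
Step 3: p0@ESC p1@ESC p2@ESC p3@(3,3) -> at (3,3): 1 [p3], cum=2
Step 4: p0@ESC p1@ESC p2@ESC p3@ESC -> at (3,3): 0 [-], cum=2
Total visits = 2

Answer: 2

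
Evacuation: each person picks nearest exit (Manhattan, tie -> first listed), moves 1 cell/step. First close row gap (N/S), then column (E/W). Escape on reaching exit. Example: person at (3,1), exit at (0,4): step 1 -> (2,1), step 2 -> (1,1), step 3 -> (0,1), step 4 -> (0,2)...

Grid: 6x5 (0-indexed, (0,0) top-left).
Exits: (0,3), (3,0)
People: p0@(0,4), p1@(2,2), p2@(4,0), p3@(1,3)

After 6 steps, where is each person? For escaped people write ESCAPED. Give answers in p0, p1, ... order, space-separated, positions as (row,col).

Step 1: p0:(0,4)->(0,3)->EXIT | p1:(2,2)->(1,2) | p2:(4,0)->(3,0)->EXIT | p3:(1,3)->(0,3)->EXIT
Step 2: p0:escaped | p1:(1,2)->(0,2) | p2:escaped | p3:escaped
Step 3: p0:escaped | p1:(0,2)->(0,3)->EXIT | p2:escaped | p3:escaped

ESCAPED ESCAPED ESCAPED ESCAPED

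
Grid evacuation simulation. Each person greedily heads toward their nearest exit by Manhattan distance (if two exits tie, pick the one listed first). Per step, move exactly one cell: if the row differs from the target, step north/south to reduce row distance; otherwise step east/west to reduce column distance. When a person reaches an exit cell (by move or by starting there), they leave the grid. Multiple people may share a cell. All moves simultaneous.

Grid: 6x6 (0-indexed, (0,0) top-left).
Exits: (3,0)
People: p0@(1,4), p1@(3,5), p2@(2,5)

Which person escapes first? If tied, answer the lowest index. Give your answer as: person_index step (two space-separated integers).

Answer: 1 5

Derivation:
Step 1: p0:(1,4)->(2,4) | p1:(3,5)->(3,4) | p2:(2,5)->(3,5)
Step 2: p0:(2,4)->(3,4) | p1:(3,4)->(3,3) | p2:(3,5)->(3,4)
Step 3: p0:(3,4)->(3,3) | p1:(3,3)->(3,2) | p2:(3,4)->(3,3)
Step 4: p0:(3,3)->(3,2) | p1:(3,2)->(3,1) | p2:(3,3)->(3,2)
Step 5: p0:(3,2)->(3,1) | p1:(3,1)->(3,0)->EXIT | p2:(3,2)->(3,1)
Step 6: p0:(3,1)->(3,0)->EXIT | p1:escaped | p2:(3,1)->(3,0)->EXIT
Exit steps: [6, 5, 6]
First to escape: p1 at step 5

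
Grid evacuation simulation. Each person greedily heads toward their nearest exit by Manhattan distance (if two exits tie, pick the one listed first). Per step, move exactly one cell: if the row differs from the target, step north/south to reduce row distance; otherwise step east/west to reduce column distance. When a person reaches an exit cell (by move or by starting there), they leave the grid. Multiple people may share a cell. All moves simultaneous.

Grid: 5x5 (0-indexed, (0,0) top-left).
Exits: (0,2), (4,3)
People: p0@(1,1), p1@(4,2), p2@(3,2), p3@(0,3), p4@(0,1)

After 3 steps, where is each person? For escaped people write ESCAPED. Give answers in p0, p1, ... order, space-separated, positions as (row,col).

Step 1: p0:(1,1)->(0,1) | p1:(4,2)->(4,3)->EXIT | p2:(3,2)->(4,2) | p3:(0,3)->(0,2)->EXIT | p4:(0,1)->(0,2)->EXIT
Step 2: p0:(0,1)->(0,2)->EXIT | p1:escaped | p2:(4,2)->(4,3)->EXIT | p3:escaped | p4:escaped

ESCAPED ESCAPED ESCAPED ESCAPED ESCAPED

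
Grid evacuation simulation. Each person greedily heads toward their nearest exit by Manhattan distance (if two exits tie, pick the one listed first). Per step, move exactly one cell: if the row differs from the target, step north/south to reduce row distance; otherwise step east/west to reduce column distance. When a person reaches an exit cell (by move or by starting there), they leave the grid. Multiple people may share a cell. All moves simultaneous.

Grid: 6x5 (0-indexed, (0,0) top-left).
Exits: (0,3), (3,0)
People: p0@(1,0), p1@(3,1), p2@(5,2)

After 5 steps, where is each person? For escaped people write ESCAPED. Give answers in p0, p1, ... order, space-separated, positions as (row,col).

Step 1: p0:(1,0)->(2,0) | p1:(3,1)->(3,0)->EXIT | p2:(5,2)->(4,2)
Step 2: p0:(2,0)->(3,0)->EXIT | p1:escaped | p2:(4,2)->(3,2)
Step 3: p0:escaped | p1:escaped | p2:(3,2)->(3,1)
Step 4: p0:escaped | p1:escaped | p2:(3,1)->(3,0)->EXIT

ESCAPED ESCAPED ESCAPED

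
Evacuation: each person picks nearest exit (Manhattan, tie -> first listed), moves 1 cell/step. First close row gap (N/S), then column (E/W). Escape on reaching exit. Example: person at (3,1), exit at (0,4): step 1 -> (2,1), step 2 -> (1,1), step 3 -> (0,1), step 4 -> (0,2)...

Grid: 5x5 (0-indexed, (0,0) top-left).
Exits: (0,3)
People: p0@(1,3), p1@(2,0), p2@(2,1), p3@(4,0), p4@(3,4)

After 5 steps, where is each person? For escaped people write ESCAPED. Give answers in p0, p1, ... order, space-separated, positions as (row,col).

Step 1: p0:(1,3)->(0,3)->EXIT | p1:(2,0)->(1,0) | p2:(2,1)->(1,1) | p3:(4,0)->(3,0) | p4:(3,4)->(2,4)
Step 2: p0:escaped | p1:(1,0)->(0,0) | p2:(1,1)->(0,1) | p3:(3,0)->(2,0) | p4:(2,4)->(1,4)
Step 3: p0:escaped | p1:(0,0)->(0,1) | p2:(0,1)->(0,2) | p3:(2,0)->(1,0) | p4:(1,4)->(0,4)
Step 4: p0:escaped | p1:(0,1)->(0,2) | p2:(0,2)->(0,3)->EXIT | p3:(1,0)->(0,0) | p4:(0,4)->(0,3)->EXIT
Step 5: p0:escaped | p1:(0,2)->(0,3)->EXIT | p2:escaped | p3:(0,0)->(0,1) | p4:escaped

ESCAPED ESCAPED ESCAPED (0,1) ESCAPED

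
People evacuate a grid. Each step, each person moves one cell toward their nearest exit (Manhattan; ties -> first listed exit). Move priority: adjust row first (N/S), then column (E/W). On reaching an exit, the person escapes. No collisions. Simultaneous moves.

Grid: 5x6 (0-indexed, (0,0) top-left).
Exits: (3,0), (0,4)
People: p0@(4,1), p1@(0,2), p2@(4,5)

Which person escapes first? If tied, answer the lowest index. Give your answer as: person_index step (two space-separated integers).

Step 1: p0:(4,1)->(3,1) | p1:(0,2)->(0,3) | p2:(4,5)->(3,5)
Step 2: p0:(3,1)->(3,0)->EXIT | p1:(0,3)->(0,4)->EXIT | p2:(3,5)->(2,5)
Step 3: p0:escaped | p1:escaped | p2:(2,5)->(1,5)
Step 4: p0:escaped | p1:escaped | p2:(1,5)->(0,5)
Step 5: p0:escaped | p1:escaped | p2:(0,5)->(0,4)->EXIT
Exit steps: [2, 2, 5]
First to escape: p0 at step 2

Answer: 0 2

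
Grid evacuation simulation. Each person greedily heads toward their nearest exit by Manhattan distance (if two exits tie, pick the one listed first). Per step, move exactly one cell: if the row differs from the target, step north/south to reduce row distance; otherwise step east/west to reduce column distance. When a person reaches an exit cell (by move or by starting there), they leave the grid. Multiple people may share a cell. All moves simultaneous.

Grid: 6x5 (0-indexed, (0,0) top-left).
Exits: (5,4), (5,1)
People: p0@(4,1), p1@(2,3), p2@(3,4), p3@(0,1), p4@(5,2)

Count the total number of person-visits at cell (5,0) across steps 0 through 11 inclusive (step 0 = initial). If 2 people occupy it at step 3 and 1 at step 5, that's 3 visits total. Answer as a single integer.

Step 0: p0@(4,1) p1@(2,3) p2@(3,4) p3@(0,1) p4@(5,2) -> at (5,0): 0 [-], cum=0
Step 1: p0@ESC p1@(3,3) p2@(4,4) p3@(1,1) p4@ESC -> at (5,0): 0 [-], cum=0
Step 2: p0@ESC p1@(4,3) p2@ESC p3@(2,1) p4@ESC -> at (5,0): 0 [-], cum=0
Step 3: p0@ESC p1@(5,3) p2@ESC p3@(3,1) p4@ESC -> at (5,0): 0 [-], cum=0
Step 4: p0@ESC p1@ESC p2@ESC p3@(4,1) p4@ESC -> at (5,0): 0 [-], cum=0
Step 5: p0@ESC p1@ESC p2@ESC p3@ESC p4@ESC -> at (5,0): 0 [-], cum=0
Total visits = 0

Answer: 0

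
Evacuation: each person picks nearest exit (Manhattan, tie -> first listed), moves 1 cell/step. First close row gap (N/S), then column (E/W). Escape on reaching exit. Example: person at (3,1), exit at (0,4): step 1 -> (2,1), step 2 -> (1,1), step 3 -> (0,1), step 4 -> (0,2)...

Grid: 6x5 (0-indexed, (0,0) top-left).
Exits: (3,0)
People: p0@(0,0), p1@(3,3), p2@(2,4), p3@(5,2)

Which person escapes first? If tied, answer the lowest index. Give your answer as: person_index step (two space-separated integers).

Answer: 0 3

Derivation:
Step 1: p0:(0,0)->(1,0) | p1:(3,3)->(3,2) | p2:(2,4)->(3,4) | p3:(5,2)->(4,2)
Step 2: p0:(1,0)->(2,0) | p1:(3,2)->(3,1) | p2:(3,4)->(3,3) | p3:(4,2)->(3,2)
Step 3: p0:(2,0)->(3,0)->EXIT | p1:(3,1)->(3,0)->EXIT | p2:(3,3)->(3,2) | p3:(3,2)->(3,1)
Step 4: p0:escaped | p1:escaped | p2:(3,2)->(3,1) | p3:(3,1)->(3,0)->EXIT
Step 5: p0:escaped | p1:escaped | p2:(3,1)->(3,0)->EXIT | p3:escaped
Exit steps: [3, 3, 5, 4]
First to escape: p0 at step 3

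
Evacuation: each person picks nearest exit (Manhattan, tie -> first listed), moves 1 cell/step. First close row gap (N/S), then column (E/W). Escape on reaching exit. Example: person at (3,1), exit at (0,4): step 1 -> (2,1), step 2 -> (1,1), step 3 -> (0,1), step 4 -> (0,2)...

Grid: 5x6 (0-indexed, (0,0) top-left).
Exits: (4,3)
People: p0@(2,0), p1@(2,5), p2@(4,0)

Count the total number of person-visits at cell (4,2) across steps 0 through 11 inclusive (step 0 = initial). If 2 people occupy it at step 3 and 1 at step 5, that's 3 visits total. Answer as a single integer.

Step 0: p0@(2,0) p1@(2,5) p2@(4,0) -> at (4,2): 0 [-], cum=0
Step 1: p0@(3,0) p1@(3,5) p2@(4,1) -> at (4,2): 0 [-], cum=0
Step 2: p0@(4,0) p1@(4,5) p2@(4,2) -> at (4,2): 1 [p2], cum=1
Step 3: p0@(4,1) p1@(4,4) p2@ESC -> at (4,2): 0 [-], cum=1
Step 4: p0@(4,2) p1@ESC p2@ESC -> at (4,2): 1 [p0], cum=2
Step 5: p0@ESC p1@ESC p2@ESC -> at (4,2): 0 [-], cum=2
Total visits = 2

Answer: 2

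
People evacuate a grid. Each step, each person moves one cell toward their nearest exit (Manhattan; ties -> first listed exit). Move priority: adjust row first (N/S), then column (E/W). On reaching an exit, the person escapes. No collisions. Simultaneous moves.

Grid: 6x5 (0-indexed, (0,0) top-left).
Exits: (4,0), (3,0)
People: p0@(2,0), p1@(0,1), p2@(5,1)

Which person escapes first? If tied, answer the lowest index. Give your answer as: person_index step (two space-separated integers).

Step 1: p0:(2,0)->(3,0)->EXIT | p1:(0,1)->(1,1) | p2:(5,1)->(4,1)
Step 2: p0:escaped | p1:(1,1)->(2,1) | p2:(4,1)->(4,0)->EXIT
Step 3: p0:escaped | p1:(2,1)->(3,1) | p2:escaped
Step 4: p0:escaped | p1:(3,1)->(3,0)->EXIT | p2:escaped
Exit steps: [1, 4, 2]
First to escape: p0 at step 1

Answer: 0 1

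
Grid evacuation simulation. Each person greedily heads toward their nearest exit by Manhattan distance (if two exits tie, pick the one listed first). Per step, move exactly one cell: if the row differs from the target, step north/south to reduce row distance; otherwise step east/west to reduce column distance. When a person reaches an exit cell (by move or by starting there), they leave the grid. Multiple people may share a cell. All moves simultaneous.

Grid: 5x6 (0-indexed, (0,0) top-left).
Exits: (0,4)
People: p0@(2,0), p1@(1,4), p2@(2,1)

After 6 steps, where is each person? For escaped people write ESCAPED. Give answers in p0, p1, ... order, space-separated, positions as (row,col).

Step 1: p0:(2,0)->(1,0) | p1:(1,4)->(0,4)->EXIT | p2:(2,1)->(1,1)
Step 2: p0:(1,0)->(0,0) | p1:escaped | p2:(1,1)->(0,1)
Step 3: p0:(0,0)->(0,1) | p1:escaped | p2:(0,1)->(0,2)
Step 4: p0:(0,1)->(0,2) | p1:escaped | p2:(0,2)->(0,3)
Step 5: p0:(0,2)->(0,3) | p1:escaped | p2:(0,3)->(0,4)->EXIT
Step 6: p0:(0,3)->(0,4)->EXIT | p1:escaped | p2:escaped

ESCAPED ESCAPED ESCAPED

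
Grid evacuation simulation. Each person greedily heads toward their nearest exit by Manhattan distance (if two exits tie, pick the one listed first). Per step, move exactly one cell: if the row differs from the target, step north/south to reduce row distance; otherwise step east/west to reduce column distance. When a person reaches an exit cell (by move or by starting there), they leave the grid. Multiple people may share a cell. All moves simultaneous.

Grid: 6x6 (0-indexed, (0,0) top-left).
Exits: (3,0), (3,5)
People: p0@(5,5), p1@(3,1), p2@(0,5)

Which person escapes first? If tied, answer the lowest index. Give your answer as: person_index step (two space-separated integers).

Step 1: p0:(5,5)->(4,5) | p1:(3,1)->(3,0)->EXIT | p2:(0,5)->(1,5)
Step 2: p0:(4,5)->(3,5)->EXIT | p1:escaped | p2:(1,5)->(2,5)
Step 3: p0:escaped | p1:escaped | p2:(2,5)->(3,5)->EXIT
Exit steps: [2, 1, 3]
First to escape: p1 at step 1

Answer: 1 1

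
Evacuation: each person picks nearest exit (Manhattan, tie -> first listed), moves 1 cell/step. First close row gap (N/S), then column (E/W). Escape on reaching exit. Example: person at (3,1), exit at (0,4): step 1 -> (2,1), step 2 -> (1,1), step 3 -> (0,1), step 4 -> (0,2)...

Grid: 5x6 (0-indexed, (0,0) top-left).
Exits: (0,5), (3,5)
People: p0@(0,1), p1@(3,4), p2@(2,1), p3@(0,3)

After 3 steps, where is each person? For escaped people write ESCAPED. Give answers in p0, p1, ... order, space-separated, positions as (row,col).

Step 1: p0:(0,1)->(0,2) | p1:(3,4)->(3,5)->EXIT | p2:(2,1)->(3,1) | p3:(0,3)->(0,4)
Step 2: p0:(0,2)->(0,3) | p1:escaped | p2:(3,1)->(3,2) | p3:(0,4)->(0,5)->EXIT
Step 3: p0:(0,3)->(0,4) | p1:escaped | p2:(3,2)->(3,3) | p3:escaped

(0,4) ESCAPED (3,3) ESCAPED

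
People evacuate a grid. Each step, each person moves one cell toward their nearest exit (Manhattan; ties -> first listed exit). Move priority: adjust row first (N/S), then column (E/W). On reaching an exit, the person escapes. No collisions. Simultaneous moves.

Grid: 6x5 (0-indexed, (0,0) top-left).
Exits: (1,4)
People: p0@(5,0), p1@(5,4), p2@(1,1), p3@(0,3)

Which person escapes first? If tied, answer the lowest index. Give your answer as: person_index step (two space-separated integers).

Answer: 3 2

Derivation:
Step 1: p0:(5,0)->(4,0) | p1:(5,4)->(4,4) | p2:(1,1)->(1,2) | p3:(0,3)->(1,3)
Step 2: p0:(4,0)->(3,0) | p1:(4,4)->(3,4) | p2:(1,2)->(1,3) | p3:(1,3)->(1,4)->EXIT
Step 3: p0:(3,0)->(2,0) | p1:(3,4)->(2,4) | p2:(1,3)->(1,4)->EXIT | p3:escaped
Step 4: p0:(2,0)->(1,0) | p1:(2,4)->(1,4)->EXIT | p2:escaped | p3:escaped
Step 5: p0:(1,0)->(1,1) | p1:escaped | p2:escaped | p3:escaped
Step 6: p0:(1,1)->(1,2) | p1:escaped | p2:escaped | p3:escaped
Step 7: p0:(1,2)->(1,3) | p1:escaped | p2:escaped | p3:escaped
Step 8: p0:(1,3)->(1,4)->EXIT | p1:escaped | p2:escaped | p3:escaped
Exit steps: [8, 4, 3, 2]
First to escape: p3 at step 2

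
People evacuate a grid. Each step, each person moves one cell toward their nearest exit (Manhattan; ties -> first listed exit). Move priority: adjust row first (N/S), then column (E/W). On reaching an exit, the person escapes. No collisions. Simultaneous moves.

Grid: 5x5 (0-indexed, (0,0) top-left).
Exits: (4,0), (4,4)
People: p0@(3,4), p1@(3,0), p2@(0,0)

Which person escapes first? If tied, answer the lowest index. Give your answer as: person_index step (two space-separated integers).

Answer: 0 1

Derivation:
Step 1: p0:(3,4)->(4,4)->EXIT | p1:(3,0)->(4,0)->EXIT | p2:(0,0)->(1,0)
Step 2: p0:escaped | p1:escaped | p2:(1,0)->(2,0)
Step 3: p0:escaped | p1:escaped | p2:(2,0)->(3,0)
Step 4: p0:escaped | p1:escaped | p2:(3,0)->(4,0)->EXIT
Exit steps: [1, 1, 4]
First to escape: p0 at step 1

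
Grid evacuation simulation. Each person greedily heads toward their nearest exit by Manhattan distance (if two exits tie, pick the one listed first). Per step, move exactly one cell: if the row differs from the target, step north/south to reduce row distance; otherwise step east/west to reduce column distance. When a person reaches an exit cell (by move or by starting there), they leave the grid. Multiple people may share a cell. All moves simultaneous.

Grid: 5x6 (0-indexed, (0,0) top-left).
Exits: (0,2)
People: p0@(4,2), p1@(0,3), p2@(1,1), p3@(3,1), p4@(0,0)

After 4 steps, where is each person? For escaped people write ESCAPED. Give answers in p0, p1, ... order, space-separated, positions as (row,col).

Step 1: p0:(4,2)->(3,2) | p1:(0,3)->(0,2)->EXIT | p2:(1,1)->(0,1) | p3:(3,1)->(2,1) | p4:(0,0)->(0,1)
Step 2: p0:(3,2)->(2,2) | p1:escaped | p2:(0,1)->(0,2)->EXIT | p3:(2,1)->(1,1) | p4:(0,1)->(0,2)->EXIT
Step 3: p0:(2,2)->(1,2) | p1:escaped | p2:escaped | p3:(1,1)->(0,1) | p4:escaped
Step 4: p0:(1,2)->(0,2)->EXIT | p1:escaped | p2:escaped | p3:(0,1)->(0,2)->EXIT | p4:escaped

ESCAPED ESCAPED ESCAPED ESCAPED ESCAPED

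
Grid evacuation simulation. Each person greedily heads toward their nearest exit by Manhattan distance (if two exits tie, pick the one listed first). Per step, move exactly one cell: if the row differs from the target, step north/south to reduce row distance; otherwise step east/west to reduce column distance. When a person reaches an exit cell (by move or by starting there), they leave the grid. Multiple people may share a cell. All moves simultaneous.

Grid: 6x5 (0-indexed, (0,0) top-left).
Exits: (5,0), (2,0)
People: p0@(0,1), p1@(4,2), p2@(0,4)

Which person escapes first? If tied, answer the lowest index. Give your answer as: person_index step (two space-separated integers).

Answer: 0 3

Derivation:
Step 1: p0:(0,1)->(1,1) | p1:(4,2)->(5,2) | p2:(0,4)->(1,4)
Step 2: p0:(1,1)->(2,1) | p1:(5,2)->(5,1) | p2:(1,4)->(2,4)
Step 3: p0:(2,1)->(2,0)->EXIT | p1:(5,1)->(5,0)->EXIT | p2:(2,4)->(2,3)
Step 4: p0:escaped | p1:escaped | p2:(2,3)->(2,2)
Step 5: p0:escaped | p1:escaped | p2:(2,2)->(2,1)
Step 6: p0:escaped | p1:escaped | p2:(2,1)->(2,0)->EXIT
Exit steps: [3, 3, 6]
First to escape: p0 at step 3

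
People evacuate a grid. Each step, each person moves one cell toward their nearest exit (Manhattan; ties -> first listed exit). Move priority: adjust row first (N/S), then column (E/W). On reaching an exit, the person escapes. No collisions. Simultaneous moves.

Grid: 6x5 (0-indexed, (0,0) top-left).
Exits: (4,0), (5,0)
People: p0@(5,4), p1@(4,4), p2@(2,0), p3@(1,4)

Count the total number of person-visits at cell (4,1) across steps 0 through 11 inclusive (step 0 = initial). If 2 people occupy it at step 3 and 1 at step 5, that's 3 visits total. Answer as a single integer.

Answer: 2

Derivation:
Step 0: p0@(5,4) p1@(4,4) p2@(2,0) p3@(1,4) -> at (4,1): 0 [-], cum=0
Step 1: p0@(5,3) p1@(4,3) p2@(3,0) p3@(2,4) -> at (4,1): 0 [-], cum=0
Step 2: p0@(5,2) p1@(4,2) p2@ESC p3@(3,4) -> at (4,1): 0 [-], cum=0
Step 3: p0@(5,1) p1@(4,1) p2@ESC p3@(4,4) -> at (4,1): 1 [p1], cum=1
Step 4: p0@ESC p1@ESC p2@ESC p3@(4,3) -> at (4,1): 0 [-], cum=1
Step 5: p0@ESC p1@ESC p2@ESC p3@(4,2) -> at (4,1): 0 [-], cum=1
Step 6: p0@ESC p1@ESC p2@ESC p3@(4,1) -> at (4,1): 1 [p3], cum=2
Step 7: p0@ESC p1@ESC p2@ESC p3@ESC -> at (4,1): 0 [-], cum=2
Total visits = 2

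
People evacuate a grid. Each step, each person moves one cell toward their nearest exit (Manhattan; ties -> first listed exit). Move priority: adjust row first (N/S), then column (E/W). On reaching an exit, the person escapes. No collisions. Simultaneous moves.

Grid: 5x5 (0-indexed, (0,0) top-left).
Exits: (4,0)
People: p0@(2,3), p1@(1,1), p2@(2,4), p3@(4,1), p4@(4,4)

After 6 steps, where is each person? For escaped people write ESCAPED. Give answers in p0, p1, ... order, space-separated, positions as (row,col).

Step 1: p0:(2,3)->(3,3) | p1:(1,1)->(2,1) | p2:(2,4)->(3,4) | p3:(4,1)->(4,0)->EXIT | p4:(4,4)->(4,3)
Step 2: p0:(3,3)->(4,3) | p1:(2,1)->(3,1) | p2:(3,4)->(4,4) | p3:escaped | p4:(4,3)->(4,2)
Step 3: p0:(4,3)->(4,2) | p1:(3,1)->(4,1) | p2:(4,4)->(4,3) | p3:escaped | p4:(4,2)->(4,1)
Step 4: p0:(4,2)->(4,1) | p1:(4,1)->(4,0)->EXIT | p2:(4,3)->(4,2) | p3:escaped | p4:(4,1)->(4,0)->EXIT
Step 5: p0:(4,1)->(4,0)->EXIT | p1:escaped | p2:(4,2)->(4,1) | p3:escaped | p4:escaped
Step 6: p0:escaped | p1:escaped | p2:(4,1)->(4,0)->EXIT | p3:escaped | p4:escaped

ESCAPED ESCAPED ESCAPED ESCAPED ESCAPED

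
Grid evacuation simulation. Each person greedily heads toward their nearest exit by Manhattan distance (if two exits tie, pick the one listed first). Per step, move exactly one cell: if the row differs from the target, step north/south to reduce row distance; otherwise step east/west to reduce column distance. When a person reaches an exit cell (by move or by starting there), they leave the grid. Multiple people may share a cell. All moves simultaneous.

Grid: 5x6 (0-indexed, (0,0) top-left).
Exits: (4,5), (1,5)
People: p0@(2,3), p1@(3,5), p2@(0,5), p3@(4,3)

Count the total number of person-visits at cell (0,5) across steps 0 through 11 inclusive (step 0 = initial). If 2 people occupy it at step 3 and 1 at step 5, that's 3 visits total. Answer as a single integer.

Answer: 1

Derivation:
Step 0: p0@(2,3) p1@(3,5) p2@(0,5) p3@(4,3) -> at (0,5): 1 [p2], cum=1
Step 1: p0@(1,3) p1@ESC p2@ESC p3@(4,4) -> at (0,5): 0 [-], cum=1
Step 2: p0@(1,4) p1@ESC p2@ESC p3@ESC -> at (0,5): 0 [-], cum=1
Step 3: p0@ESC p1@ESC p2@ESC p3@ESC -> at (0,5): 0 [-], cum=1
Total visits = 1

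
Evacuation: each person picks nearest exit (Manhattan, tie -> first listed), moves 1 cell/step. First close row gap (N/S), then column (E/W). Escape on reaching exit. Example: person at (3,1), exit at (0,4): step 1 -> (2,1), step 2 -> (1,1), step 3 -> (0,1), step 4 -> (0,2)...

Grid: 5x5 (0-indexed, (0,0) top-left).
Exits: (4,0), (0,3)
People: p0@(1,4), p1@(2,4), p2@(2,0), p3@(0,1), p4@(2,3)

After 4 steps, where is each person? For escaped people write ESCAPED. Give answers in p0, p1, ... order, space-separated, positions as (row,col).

Step 1: p0:(1,4)->(0,4) | p1:(2,4)->(1,4) | p2:(2,0)->(3,0) | p3:(0,1)->(0,2) | p4:(2,3)->(1,3)
Step 2: p0:(0,4)->(0,3)->EXIT | p1:(1,4)->(0,4) | p2:(3,0)->(4,0)->EXIT | p3:(0,2)->(0,3)->EXIT | p4:(1,3)->(0,3)->EXIT
Step 3: p0:escaped | p1:(0,4)->(0,3)->EXIT | p2:escaped | p3:escaped | p4:escaped

ESCAPED ESCAPED ESCAPED ESCAPED ESCAPED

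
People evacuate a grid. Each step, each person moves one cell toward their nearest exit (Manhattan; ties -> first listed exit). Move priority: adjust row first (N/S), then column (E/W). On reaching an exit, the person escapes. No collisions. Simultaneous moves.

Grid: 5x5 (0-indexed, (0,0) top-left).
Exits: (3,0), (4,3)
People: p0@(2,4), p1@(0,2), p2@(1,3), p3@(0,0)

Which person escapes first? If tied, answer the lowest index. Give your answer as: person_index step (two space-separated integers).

Answer: 0 3

Derivation:
Step 1: p0:(2,4)->(3,4) | p1:(0,2)->(1,2) | p2:(1,3)->(2,3) | p3:(0,0)->(1,0)
Step 2: p0:(3,4)->(4,4) | p1:(1,2)->(2,2) | p2:(2,3)->(3,3) | p3:(1,0)->(2,0)
Step 3: p0:(4,4)->(4,3)->EXIT | p1:(2,2)->(3,2) | p2:(3,3)->(4,3)->EXIT | p3:(2,0)->(3,0)->EXIT
Step 4: p0:escaped | p1:(3,2)->(3,1) | p2:escaped | p3:escaped
Step 5: p0:escaped | p1:(3,1)->(3,0)->EXIT | p2:escaped | p3:escaped
Exit steps: [3, 5, 3, 3]
First to escape: p0 at step 3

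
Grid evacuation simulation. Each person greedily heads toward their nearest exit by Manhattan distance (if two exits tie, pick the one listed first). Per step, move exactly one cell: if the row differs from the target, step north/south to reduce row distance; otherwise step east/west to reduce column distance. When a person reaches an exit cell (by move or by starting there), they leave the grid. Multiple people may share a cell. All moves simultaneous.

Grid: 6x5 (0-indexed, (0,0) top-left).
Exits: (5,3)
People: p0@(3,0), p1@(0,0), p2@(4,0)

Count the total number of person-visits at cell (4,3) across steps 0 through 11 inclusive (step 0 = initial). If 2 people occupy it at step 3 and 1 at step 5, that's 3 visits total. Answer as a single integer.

Step 0: p0@(3,0) p1@(0,0) p2@(4,0) -> at (4,3): 0 [-], cum=0
Step 1: p0@(4,0) p1@(1,0) p2@(5,0) -> at (4,3): 0 [-], cum=0
Step 2: p0@(5,0) p1@(2,0) p2@(5,1) -> at (4,3): 0 [-], cum=0
Step 3: p0@(5,1) p1@(3,0) p2@(5,2) -> at (4,3): 0 [-], cum=0
Step 4: p0@(5,2) p1@(4,0) p2@ESC -> at (4,3): 0 [-], cum=0
Step 5: p0@ESC p1@(5,0) p2@ESC -> at (4,3): 0 [-], cum=0
Step 6: p0@ESC p1@(5,1) p2@ESC -> at (4,3): 0 [-], cum=0
Step 7: p0@ESC p1@(5,2) p2@ESC -> at (4,3): 0 [-], cum=0
Step 8: p0@ESC p1@ESC p2@ESC -> at (4,3): 0 [-], cum=0
Total visits = 0

Answer: 0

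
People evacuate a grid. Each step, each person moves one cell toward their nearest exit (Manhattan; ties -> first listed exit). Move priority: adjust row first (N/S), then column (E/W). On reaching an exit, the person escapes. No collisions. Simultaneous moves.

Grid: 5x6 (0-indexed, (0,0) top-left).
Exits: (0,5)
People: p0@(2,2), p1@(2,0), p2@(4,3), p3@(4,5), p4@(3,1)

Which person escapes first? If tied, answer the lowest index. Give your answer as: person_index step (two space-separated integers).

Step 1: p0:(2,2)->(1,2) | p1:(2,0)->(1,0) | p2:(4,3)->(3,3) | p3:(4,5)->(3,5) | p4:(3,1)->(2,1)
Step 2: p0:(1,2)->(0,2) | p1:(1,0)->(0,0) | p2:(3,3)->(2,3) | p3:(3,5)->(2,5) | p4:(2,1)->(1,1)
Step 3: p0:(0,2)->(0,3) | p1:(0,0)->(0,1) | p2:(2,3)->(1,3) | p3:(2,5)->(1,5) | p4:(1,1)->(0,1)
Step 4: p0:(0,3)->(0,4) | p1:(0,1)->(0,2) | p2:(1,3)->(0,3) | p3:(1,5)->(0,5)->EXIT | p4:(0,1)->(0,2)
Step 5: p0:(0,4)->(0,5)->EXIT | p1:(0,2)->(0,3) | p2:(0,3)->(0,4) | p3:escaped | p4:(0,2)->(0,3)
Step 6: p0:escaped | p1:(0,3)->(0,4) | p2:(0,4)->(0,5)->EXIT | p3:escaped | p4:(0,3)->(0,4)
Step 7: p0:escaped | p1:(0,4)->(0,5)->EXIT | p2:escaped | p3:escaped | p4:(0,4)->(0,5)->EXIT
Exit steps: [5, 7, 6, 4, 7]
First to escape: p3 at step 4

Answer: 3 4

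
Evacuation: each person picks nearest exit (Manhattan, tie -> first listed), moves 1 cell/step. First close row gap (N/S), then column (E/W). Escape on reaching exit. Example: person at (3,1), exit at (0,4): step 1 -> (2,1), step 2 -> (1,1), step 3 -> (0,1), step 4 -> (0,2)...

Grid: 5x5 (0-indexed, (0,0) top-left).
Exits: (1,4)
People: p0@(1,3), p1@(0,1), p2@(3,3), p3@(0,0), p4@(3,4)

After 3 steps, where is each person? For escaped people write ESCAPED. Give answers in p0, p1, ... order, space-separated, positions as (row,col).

Step 1: p0:(1,3)->(1,4)->EXIT | p1:(0,1)->(1,1) | p2:(3,3)->(2,3) | p3:(0,0)->(1,0) | p4:(3,4)->(2,4)
Step 2: p0:escaped | p1:(1,1)->(1,2) | p2:(2,3)->(1,3) | p3:(1,0)->(1,1) | p4:(2,4)->(1,4)->EXIT
Step 3: p0:escaped | p1:(1,2)->(1,3) | p2:(1,3)->(1,4)->EXIT | p3:(1,1)->(1,2) | p4:escaped

ESCAPED (1,3) ESCAPED (1,2) ESCAPED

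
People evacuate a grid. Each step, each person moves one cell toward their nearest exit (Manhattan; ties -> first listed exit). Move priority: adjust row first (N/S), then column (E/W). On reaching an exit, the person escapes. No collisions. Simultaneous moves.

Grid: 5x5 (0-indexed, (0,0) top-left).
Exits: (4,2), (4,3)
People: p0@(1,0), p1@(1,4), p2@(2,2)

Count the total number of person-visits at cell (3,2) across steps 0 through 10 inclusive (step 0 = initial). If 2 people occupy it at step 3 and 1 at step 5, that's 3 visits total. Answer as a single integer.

Step 0: p0@(1,0) p1@(1,4) p2@(2,2) -> at (3,2): 0 [-], cum=0
Step 1: p0@(2,0) p1@(2,4) p2@(3,2) -> at (3,2): 1 [p2], cum=1
Step 2: p0@(3,0) p1@(3,4) p2@ESC -> at (3,2): 0 [-], cum=1
Step 3: p0@(4,0) p1@(4,4) p2@ESC -> at (3,2): 0 [-], cum=1
Step 4: p0@(4,1) p1@ESC p2@ESC -> at (3,2): 0 [-], cum=1
Step 5: p0@ESC p1@ESC p2@ESC -> at (3,2): 0 [-], cum=1
Total visits = 1

Answer: 1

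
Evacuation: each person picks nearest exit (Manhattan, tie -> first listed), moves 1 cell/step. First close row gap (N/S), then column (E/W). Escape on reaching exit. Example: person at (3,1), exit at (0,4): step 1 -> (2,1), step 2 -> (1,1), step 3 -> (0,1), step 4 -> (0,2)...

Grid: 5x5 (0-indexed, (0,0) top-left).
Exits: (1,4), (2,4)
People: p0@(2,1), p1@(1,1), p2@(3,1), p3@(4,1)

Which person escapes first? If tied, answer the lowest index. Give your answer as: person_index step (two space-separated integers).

Answer: 0 3

Derivation:
Step 1: p0:(2,1)->(2,2) | p1:(1,1)->(1,2) | p2:(3,1)->(2,1) | p3:(4,1)->(3,1)
Step 2: p0:(2,2)->(2,3) | p1:(1,2)->(1,3) | p2:(2,1)->(2,2) | p3:(3,1)->(2,1)
Step 3: p0:(2,3)->(2,4)->EXIT | p1:(1,3)->(1,4)->EXIT | p2:(2,2)->(2,3) | p3:(2,1)->(2,2)
Step 4: p0:escaped | p1:escaped | p2:(2,3)->(2,4)->EXIT | p3:(2,2)->(2,3)
Step 5: p0:escaped | p1:escaped | p2:escaped | p3:(2,3)->(2,4)->EXIT
Exit steps: [3, 3, 4, 5]
First to escape: p0 at step 3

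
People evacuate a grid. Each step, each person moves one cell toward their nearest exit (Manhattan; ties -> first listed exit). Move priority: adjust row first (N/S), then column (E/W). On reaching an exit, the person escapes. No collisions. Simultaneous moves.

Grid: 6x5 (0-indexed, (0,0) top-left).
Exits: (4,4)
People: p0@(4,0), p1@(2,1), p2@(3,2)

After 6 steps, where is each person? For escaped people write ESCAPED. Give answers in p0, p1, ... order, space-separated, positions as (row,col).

Step 1: p0:(4,0)->(4,1) | p1:(2,1)->(3,1) | p2:(3,2)->(4,2)
Step 2: p0:(4,1)->(4,2) | p1:(3,1)->(4,1) | p2:(4,2)->(4,3)
Step 3: p0:(4,2)->(4,3) | p1:(4,1)->(4,2) | p2:(4,3)->(4,4)->EXIT
Step 4: p0:(4,3)->(4,4)->EXIT | p1:(4,2)->(4,3) | p2:escaped
Step 5: p0:escaped | p1:(4,3)->(4,4)->EXIT | p2:escaped

ESCAPED ESCAPED ESCAPED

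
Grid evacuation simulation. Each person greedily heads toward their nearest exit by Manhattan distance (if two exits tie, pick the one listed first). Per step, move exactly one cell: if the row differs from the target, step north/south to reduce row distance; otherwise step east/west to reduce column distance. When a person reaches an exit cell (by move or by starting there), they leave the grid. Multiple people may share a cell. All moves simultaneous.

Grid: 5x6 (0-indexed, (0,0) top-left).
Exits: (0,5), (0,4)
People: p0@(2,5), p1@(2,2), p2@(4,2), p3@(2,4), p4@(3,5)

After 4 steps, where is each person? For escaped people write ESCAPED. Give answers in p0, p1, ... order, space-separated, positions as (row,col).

Step 1: p0:(2,5)->(1,5) | p1:(2,2)->(1,2) | p2:(4,2)->(3,2) | p3:(2,4)->(1,4) | p4:(3,5)->(2,5)
Step 2: p0:(1,5)->(0,5)->EXIT | p1:(1,2)->(0,2) | p2:(3,2)->(2,2) | p3:(1,4)->(0,4)->EXIT | p4:(2,5)->(1,5)
Step 3: p0:escaped | p1:(0,2)->(0,3) | p2:(2,2)->(1,2) | p3:escaped | p4:(1,5)->(0,5)->EXIT
Step 4: p0:escaped | p1:(0,3)->(0,4)->EXIT | p2:(1,2)->(0,2) | p3:escaped | p4:escaped

ESCAPED ESCAPED (0,2) ESCAPED ESCAPED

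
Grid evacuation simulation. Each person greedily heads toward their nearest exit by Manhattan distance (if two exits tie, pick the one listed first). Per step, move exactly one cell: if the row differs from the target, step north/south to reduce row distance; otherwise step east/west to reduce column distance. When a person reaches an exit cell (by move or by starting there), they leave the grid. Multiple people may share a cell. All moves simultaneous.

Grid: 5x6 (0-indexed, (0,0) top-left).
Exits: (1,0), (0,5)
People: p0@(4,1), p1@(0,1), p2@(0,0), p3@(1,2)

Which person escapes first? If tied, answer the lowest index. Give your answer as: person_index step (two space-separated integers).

Step 1: p0:(4,1)->(3,1) | p1:(0,1)->(1,1) | p2:(0,0)->(1,0)->EXIT | p3:(1,2)->(1,1)
Step 2: p0:(3,1)->(2,1) | p1:(1,1)->(1,0)->EXIT | p2:escaped | p3:(1,1)->(1,0)->EXIT
Step 3: p0:(2,1)->(1,1) | p1:escaped | p2:escaped | p3:escaped
Step 4: p0:(1,1)->(1,0)->EXIT | p1:escaped | p2:escaped | p3:escaped
Exit steps: [4, 2, 1, 2]
First to escape: p2 at step 1

Answer: 2 1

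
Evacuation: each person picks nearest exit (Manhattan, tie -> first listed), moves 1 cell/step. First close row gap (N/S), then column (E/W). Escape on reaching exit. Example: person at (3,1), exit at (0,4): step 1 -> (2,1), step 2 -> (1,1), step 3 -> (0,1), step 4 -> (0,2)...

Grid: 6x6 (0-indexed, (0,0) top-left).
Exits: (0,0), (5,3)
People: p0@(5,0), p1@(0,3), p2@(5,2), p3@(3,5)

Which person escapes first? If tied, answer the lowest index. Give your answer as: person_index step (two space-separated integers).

Answer: 2 1

Derivation:
Step 1: p0:(5,0)->(5,1) | p1:(0,3)->(0,2) | p2:(5,2)->(5,3)->EXIT | p3:(3,5)->(4,5)
Step 2: p0:(5,1)->(5,2) | p1:(0,2)->(0,1) | p2:escaped | p3:(4,5)->(5,5)
Step 3: p0:(5,2)->(5,3)->EXIT | p1:(0,1)->(0,0)->EXIT | p2:escaped | p3:(5,5)->(5,4)
Step 4: p0:escaped | p1:escaped | p2:escaped | p3:(5,4)->(5,3)->EXIT
Exit steps: [3, 3, 1, 4]
First to escape: p2 at step 1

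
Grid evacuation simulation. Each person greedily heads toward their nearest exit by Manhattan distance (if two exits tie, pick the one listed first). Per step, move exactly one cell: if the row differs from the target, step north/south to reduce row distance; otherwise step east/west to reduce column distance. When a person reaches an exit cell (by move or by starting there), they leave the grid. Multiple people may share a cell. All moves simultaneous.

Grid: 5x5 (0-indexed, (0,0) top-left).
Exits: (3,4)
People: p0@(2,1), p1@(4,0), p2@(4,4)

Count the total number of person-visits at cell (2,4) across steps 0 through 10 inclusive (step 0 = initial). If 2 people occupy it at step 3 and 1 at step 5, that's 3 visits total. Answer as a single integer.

Answer: 0

Derivation:
Step 0: p0@(2,1) p1@(4,0) p2@(4,4) -> at (2,4): 0 [-], cum=0
Step 1: p0@(3,1) p1@(3,0) p2@ESC -> at (2,4): 0 [-], cum=0
Step 2: p0@(3,2) p1@(3,1) p2@ESC -> at (2,4): 0 [-], cum=0
Step 3: p0@(3,3) p1@(3,2) p2@ESC -> at (2,4): 0 [-], cum=0
Step 4: p0@ESC p1@(3,3) p2@ESC -> at (2,4): 0 [-], cum=0
Step 5: p0@ESC p1@ESC p2@ESC -> at (2,4): 0 [-], cum=0
Total visits = 0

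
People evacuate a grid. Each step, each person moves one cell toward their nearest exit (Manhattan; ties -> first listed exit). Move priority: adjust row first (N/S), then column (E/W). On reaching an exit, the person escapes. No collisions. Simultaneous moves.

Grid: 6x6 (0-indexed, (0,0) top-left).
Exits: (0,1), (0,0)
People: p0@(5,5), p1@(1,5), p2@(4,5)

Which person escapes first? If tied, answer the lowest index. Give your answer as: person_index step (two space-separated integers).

Answer: 1 5

Derivation:
Step 1: p0:(5,5)->(4,5) | p1:(1,5)->(0,5) | p2:(4,5)->(3,5)
Step 2: p0:(4,5)->(3,5) | p1:(0,5)->(0,4) | p2:(3,5)->(2,5)
Step 3: p0:(3,5)->(2,5) | p1:(0,4)->(0,3) | p2:(2,5)->(1,5)
Step 4: p0:(2,5)->(1,5) | p1:(0,3)->(0,2) | p2:(1,5)->(0,5)
Step 5: p0:(1,5)->(0,5) | p1:(0,2)->(0,1)->EXIT | p2:(0,5)->(0,4)
Step 6: p0:(0,5)->(0,4) | p1:escaped | p2:(0,4)->(0,3)
Step 7: p0:(0,4)->(0,3) | p1:escaped | p2:(0,3)->(0,2)
Step 8: p0:(0,3)->(0,2) | p1:escaped | p2:(0,2)->(0,1)->EXIT
Step 9: p0:(0,2)->(0,1)->EXIT | p1:escaped | p2:escaped
Exit steps: [9, 5, 8]
First to escape: p1 at step 5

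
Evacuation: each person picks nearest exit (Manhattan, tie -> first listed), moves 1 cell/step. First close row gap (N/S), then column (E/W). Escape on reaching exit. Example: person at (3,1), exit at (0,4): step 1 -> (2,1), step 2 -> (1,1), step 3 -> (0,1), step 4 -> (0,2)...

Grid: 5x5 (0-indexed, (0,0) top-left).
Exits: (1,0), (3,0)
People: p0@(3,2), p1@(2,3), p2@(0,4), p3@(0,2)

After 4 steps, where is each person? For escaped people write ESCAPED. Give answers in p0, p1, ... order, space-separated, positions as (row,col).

Step 1: p0:(3,2)->(3,1) | p1:(2,3)->(1,3) | p2:(0,4)->(1,4) | p3:(0,2)->(1,2)
Step 2: p0:(3,1)->(3,0)->EXIT | p1:(1,3)->(1,2) | p2:(1,4)->(1,3) | p3:(1,2)->(1,1)
Step 3: p0:escaped | p1:(1,2)->(1,1) | p2:(1,3)->(1,2) | p3:(1,1)->(1,0)->EXIT
Step 4: p0:escaped | p1:(1,1)->(1,0)->EXIT | p2:(1,2)->(1,1) | p3:escaped

ESCAPED ESCAPED (1,1) ESCAPED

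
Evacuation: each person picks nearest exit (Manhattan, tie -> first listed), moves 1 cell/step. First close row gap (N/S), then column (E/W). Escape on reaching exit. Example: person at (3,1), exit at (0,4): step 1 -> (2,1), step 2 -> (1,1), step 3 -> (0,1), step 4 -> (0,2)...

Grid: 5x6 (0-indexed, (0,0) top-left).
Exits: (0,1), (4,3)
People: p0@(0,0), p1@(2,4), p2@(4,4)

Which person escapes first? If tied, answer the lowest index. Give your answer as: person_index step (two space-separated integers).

Answer: 0 1

Derivation:
Step 1: p0:(0,0)->(0,1)->EXIT | p1:(2,4)->(3,4) | p2:(4,4)->(4,3)->EXIT
Step 2: p0:escaped | p1:(3,4)->(4,4) | p2:escaped
Step 3: p0:escaped | p1:(4,4)->(4,3)->EXIT | p2:escaped
Exit steps: [1, 3, 1]
First to escape: p0 at step 1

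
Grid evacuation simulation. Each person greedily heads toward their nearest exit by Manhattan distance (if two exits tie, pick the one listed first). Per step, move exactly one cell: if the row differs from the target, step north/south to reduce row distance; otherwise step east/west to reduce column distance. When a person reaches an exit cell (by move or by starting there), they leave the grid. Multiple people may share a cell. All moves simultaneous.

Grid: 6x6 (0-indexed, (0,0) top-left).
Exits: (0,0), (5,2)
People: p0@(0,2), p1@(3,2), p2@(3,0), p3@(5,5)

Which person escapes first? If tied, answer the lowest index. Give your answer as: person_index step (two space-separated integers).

Answer: 0 2

Derivation:
Step 1: p0:(0,2)->(0,1) | p1:(3,2)->(4,2) | p2:(3,0)->(2,0) | p3:(5,5)->(5,4)
Step 2: p0:(0,1)->(0,0)->EXIT | p1:(4,2)->(5,2)->EXIT | p2:(2,0)->(1,0) | p3:(5,4)->(5,3)
Step 3: p0:escaped | p1:escaped | p2:(1,0)->(0,0)->EXIT | p3:(5,3)->(5,2)->EXIT
Exit steps: [2, 2, 3, 3]
First to escape: p0 at step 2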